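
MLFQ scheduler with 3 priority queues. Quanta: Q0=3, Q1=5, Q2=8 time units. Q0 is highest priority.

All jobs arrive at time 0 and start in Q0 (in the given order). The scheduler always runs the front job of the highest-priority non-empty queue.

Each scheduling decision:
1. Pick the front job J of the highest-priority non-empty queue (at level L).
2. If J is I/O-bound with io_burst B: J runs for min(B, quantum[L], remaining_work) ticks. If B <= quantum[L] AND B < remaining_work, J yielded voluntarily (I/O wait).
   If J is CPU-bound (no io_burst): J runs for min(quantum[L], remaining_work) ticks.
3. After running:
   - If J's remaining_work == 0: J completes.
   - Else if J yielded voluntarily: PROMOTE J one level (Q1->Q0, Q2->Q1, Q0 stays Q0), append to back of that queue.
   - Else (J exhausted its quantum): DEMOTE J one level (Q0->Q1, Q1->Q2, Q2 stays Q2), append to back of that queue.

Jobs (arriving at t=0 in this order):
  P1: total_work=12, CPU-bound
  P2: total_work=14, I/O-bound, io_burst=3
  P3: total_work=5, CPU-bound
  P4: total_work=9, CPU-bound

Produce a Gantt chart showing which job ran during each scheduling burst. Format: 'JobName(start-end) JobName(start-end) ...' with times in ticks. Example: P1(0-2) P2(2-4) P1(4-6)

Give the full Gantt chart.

Answer: P1(0-3) P2(3-6) P3(6-9) P4(9-12) P2(12-15) P2(15-18) P2(18-21) P2(21-23) P1(23-28) P3(28-30) P4(30-35) P1(35-39) P4(39-40)

Derivation:
t=0-3: P1@Q0 runs 3, rem=9, quantum used, demote→Q1. Q0=[P2,P3,P4] Q1=[P1] Q2=[]
t=3-6: P2@Q0 runs 3, rem=11, I/O yield, promote→Q0. Q0=[P3,P4,P2] Q1=[P1] Q2=[]
t=6-9: P3@Q0 runs 3, rem=2, quantum used, demote→Q1. Q0=[P4,P2] Q1=[P1,P3] Q2=[]
t=9-12: P4@Q0 runs 3, rem=6, quantum used, demote→Q1. Q0=[P2] Q1=[P1,P3,P4] Q2=[]
t=12-15: P2@Q0 runs 3, rem=8, I/O yield, promote→Q0. Q0=[P2] Q1=[P1,P3,P4] Q2=[]
t=15-18: P2@Q0 runs 3, rem=5, I/O yield, promote→Q0. Q0=[P2] Q1=[P1,P3,P4] Q2=[]
t=18-21: P2@Q0 runs 3, rem=2, I/O yield, promote→Q0. Q0=[P2] Q1=[P1,P3,P4] Q2=[]
t=21-23: P2@Q0 runs 2, rem=0, completes. Q0=[] Q1=[P1,P3,P4] Q2=[]
t=23-28: P1@Q1 runs 5, rem=4, quantum used, demote→Q2. Q0=[] Q1=[P3,P4] Q2=[P1]
t=28-30: P3@Q1 runs 2, rem=0, completes. Q0=[] Q1=[P4] Q2=[P1]
t=30-35: P4@Q1 runs 5, rem=1, quantum used, demote→Q2. Q0=[] Q1=[] Q2=[P1,P4]
t=35-39: P1@Q2 runs 4, rem=0, completes. Q0=[] Q1=[] Q2=[P4]
t=39-40: P4@Q2 runs 1, rem=0, completes. Q0=[] Q1=[] Q2=[]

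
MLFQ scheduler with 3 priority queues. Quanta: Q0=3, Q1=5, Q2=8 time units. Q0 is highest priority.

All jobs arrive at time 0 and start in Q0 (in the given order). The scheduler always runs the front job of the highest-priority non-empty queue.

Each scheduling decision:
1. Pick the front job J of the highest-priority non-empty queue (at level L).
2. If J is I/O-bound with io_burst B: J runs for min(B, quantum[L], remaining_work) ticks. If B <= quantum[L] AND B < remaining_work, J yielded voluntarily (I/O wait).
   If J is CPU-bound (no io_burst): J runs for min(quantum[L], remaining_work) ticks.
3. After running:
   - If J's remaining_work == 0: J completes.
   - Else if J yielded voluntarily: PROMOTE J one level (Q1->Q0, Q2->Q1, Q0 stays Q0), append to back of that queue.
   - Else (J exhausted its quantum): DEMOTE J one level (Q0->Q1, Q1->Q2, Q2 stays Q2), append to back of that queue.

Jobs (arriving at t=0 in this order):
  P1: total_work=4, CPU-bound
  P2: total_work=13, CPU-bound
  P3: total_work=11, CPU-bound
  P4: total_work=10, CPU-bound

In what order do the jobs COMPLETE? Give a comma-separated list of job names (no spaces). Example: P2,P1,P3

t=0-3: P1@Q0 runs 3, rem=1, quantum used, demote→Q1. Q0=[P2,P3,P4] Q1=[P1] Q2=[]
t=3-6: P2@Q0 runs 3, rem=10, quantum used, demote→Q1. Q0=[P3,P4] Q1=[P1,P2] Q2=[]
t=6-9: P3@Q0 runs 3, rem=8, quantum used, demote→Q1. Q0=[P4] Q1=[P1,P2,P3] Q2=[]
t=9-12: P4@Q0 runs 3, rem=7, quantum used, demote→Q1. Q0=[] Q1=[P1,P2,P3,P4] Q2=[]
t=12-13: P1@Q1 runs 1, rem=0, completes. Q0=[] Q1=[P2,P3,P4] Q2=[]
t=13-18: P2@Q1 runs 5, rem=5, quantum used, demote→Q2. Q0=[] Q1=[P3,P4] Q2=[P2]
t=18-23: P3@Q1 runs 5, rem=3, quantum used, demote→Q2. Q0=[] Q1=[P4] Q2=[P2,P3]
t=23-28: P4@Q1 runs 5, rem=2, quantum used, demote→Q2. Q0=[] Q1=[] Q2=[P2,P3,P4]
t=28-33: P2@Q2 runs 5, rem=0, completes. Q0=[] Q1=[] Q2=[P3,P4]
t=33-36: P3@Q2 runs 3, rem=0, completes. Q0=[] Q1=[] Q2=[P4]
t=36-38: P4@Q2 runs 2, rem=0, completes. Q0=[] Q1=[] Q2=[]

Answer: P1,P2,P3,P4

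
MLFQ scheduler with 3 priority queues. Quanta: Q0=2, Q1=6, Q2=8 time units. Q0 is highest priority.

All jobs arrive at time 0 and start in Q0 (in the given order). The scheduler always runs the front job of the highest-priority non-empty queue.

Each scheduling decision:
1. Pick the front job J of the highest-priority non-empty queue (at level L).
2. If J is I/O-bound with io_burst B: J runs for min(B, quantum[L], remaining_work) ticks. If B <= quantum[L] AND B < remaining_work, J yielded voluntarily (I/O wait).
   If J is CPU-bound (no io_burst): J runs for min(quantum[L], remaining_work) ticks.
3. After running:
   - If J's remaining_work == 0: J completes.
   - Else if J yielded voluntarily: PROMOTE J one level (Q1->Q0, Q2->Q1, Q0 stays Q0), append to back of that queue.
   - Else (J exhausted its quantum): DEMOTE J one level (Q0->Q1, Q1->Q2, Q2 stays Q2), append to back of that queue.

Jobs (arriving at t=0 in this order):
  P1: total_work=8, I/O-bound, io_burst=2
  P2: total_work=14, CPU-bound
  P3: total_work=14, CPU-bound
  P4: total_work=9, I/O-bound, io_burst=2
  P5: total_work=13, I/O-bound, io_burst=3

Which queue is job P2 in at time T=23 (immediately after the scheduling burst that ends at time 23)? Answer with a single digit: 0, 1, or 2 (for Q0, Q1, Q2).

t=0-2: P1@Q0 runs 2, rem=6, I/O yield, promote→Q0. Q0=[P2,P3,P4,P5,P1] Q1=[] Q2=[]
t=2-4: P2@Q0 runs 2, rem=12, quantum used, demote→Q1. Q0=[P3,P4,P5,P1] Q1=[P2] Q2=[]
t=4-6: P3@Q0 runs 2, rem=12, quantum used, demote→Q1. Q0=[P4,P5,P1] Q1=[P2,P3] Q2=[]
t=6-8: P4@Q0 runs 2, rem=7, I/O yield, promote→Q0. Q0=[P5,P1,P4] Q1=[P2,P3] Q2=[]
t=8-10: P5@Q0 runs 2, rem=11, quantum used, demote→Q1. Q0=[P1,P4] Q1=[P2,P3,P5] Q2=[]
t=10-12: P1@Q0 runs 2, rem=4, I/O yield, promote→Q0. Q0=[P4,P1] Q1=[P2,P3,P5] Q2=[]
t=12-14: P4@Q0 runs 2, rem=5, I/O yield, promote→Q0. Q0=[P1,P4] Q1=[P2,P3,P5] Q2=[]
t=14-16: P1@Q0 runs 2, rem=2, I/O yield, promote→Q0. Q0=[P4,P1] Q1=[P2,P3,P5] Q2=[]
t=16-18: P4@Q0 runs 2, rem=3, I/O yield, promote→Q0. Q0=[P1,P4] Q1=[P2,P3,P5] Q2=[]
t=18-20: P1@Q0 runs 2, rem=0, completes. Q0=[P4] Q1=[P2,P3,P5] Q2=[]
t=20-22: P4@Q0 runs 2, rem=1, I/O yield, promote→Q0. Q0=[P4] Q1=[P2,P3,P5] Q2=[]
t=22-23: P4@Q0 runs 1, rem=0, completes. Q0=[] Q1=[P2,P3,P5] Q2=[]
t=23-29: P2@Q1 runs 6, rem=6, quantum used, demote→Q2. Q0=[] Q1=[P3,P5] Q2=[P2]
t=29-35: P3@Q1 runs 6, rem=6, quantum used, demote→Q2. Q0=[] Q1=[P5] Q2=[P2,P3]
t=35-38: P5@Q1 runs 3, rem=8, I/O yield, promote→Q0. Q0=[P5] Q1=[] Q2=[P2,P3]
t=38-40: P5@Q0 runs 2, rem=6, quantum used, demote→Q1. Q0=[] Q1=[P5] Q2=[P2,P3]
t=40-43: P5@Q1 runs 3, rem=3, I/O yield, promote→Q0. Q0=[P5] Q1=[] Q2=[P2,P3]
t=43-45: P5@Q0 runs 2, rem=1, quantum used, demote→Q1. Q0=[] Q1=[P5] Q2=[P2,P3]
t=45-46: P5@Q1 runs 1, rem=0, completes. Q0=[] Q1=[] Q2=[P2,P3]
t=46-52: P2@Q2 runs 6, rem=0, completes. Q0=[] Q1=[] Q2=[P3]
t=52-58: P3@Q2 runs 6, rem=0, completes. Q0=[] Q1=[] Q2=[]

Answer: 1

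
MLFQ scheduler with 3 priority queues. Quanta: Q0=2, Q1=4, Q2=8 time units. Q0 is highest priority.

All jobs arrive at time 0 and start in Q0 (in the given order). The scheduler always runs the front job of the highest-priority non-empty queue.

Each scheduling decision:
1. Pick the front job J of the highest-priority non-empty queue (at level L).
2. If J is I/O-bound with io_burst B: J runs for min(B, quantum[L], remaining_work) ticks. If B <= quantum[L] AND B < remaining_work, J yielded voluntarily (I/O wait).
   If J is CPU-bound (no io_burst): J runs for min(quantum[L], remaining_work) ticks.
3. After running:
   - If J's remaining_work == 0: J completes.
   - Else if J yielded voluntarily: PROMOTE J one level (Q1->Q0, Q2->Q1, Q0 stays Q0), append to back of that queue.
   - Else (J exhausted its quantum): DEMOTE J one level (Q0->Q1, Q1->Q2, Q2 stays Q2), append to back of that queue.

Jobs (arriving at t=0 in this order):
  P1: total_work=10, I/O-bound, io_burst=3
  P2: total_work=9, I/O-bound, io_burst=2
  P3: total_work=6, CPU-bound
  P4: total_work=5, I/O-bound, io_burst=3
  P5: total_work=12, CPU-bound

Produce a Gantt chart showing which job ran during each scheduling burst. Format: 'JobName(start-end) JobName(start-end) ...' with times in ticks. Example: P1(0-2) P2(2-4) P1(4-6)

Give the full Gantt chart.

Answer: P1(0-2) P2(2-4) P3(4-6) P4(6-8) P5(8-10) P2(10-12) P2(12-14) P2(14-16) P2(16-17) P1(17-20) P1(20-22) P3(22-26) P4(26-29) P5(29-33) P1(33-36) P5(36-42)

Derivation:
t=0-2: P1@Q0 runs 2, rem=8, quantum used, demote→Q1. Q0=[P2,P3,P4,P5] Q1=[P1] Q2=[]
t=2-4: P2@Q0 runs 2, rem=7, I/O yield, promote→Q0. Q0=[P3,P4,P5,P2] Q1=[P1] Q2=[]
t=4-6: P3@Q0 runs 2, rem=4, quantum used, demote→Q1. Q0=[P4,P5,P2] Q1=[P1,P3] Q2=[]
t=6-8: P4@Q0 runs 2, rem=3, quantum used, demote→Q1. Q0=[P5,P2] Q1=[P1,P3,P4] Q2=[]
t=8-10: P5@Q0 runs 2, rem=10, quantum used, demote→Q1. Q0=[P2] Q1=[P1,P3,P4,P5] Q2=[]
t=10-12: P2@Q0 runs 2, rem=5, I/O yield, promote→Q0. Q0=[P2] Q1=[P1,P3,P4,P5] Q2=[]
t=12-14: P2@Q0 runs 2, rem=3, I/O yield, promote→Q0. Q0=[P2] Q1=[P1,P3,P4,P5] Q2=[]
t=14-16: P2@Q0 runs 2, rem=1, I/O yield, promote→Q0. Q0=[P2] Q1=[P1,P3,P4,P5] Q2=[]
t=16-17: P2@Q0 runs 1, rem=0, completes. Q0=[] Q1=[P1,P3,P4,P5] Q2=[]
t=17-20: P1@Q1 runs 3, rem=5, I/O yield, promote→Q0. Q0=[P1] Q1=[P3,P4,P5] Q2=[]
t=20-22: P1@Q0 runs 2, rem=3, quantum used, demote→Q1. Q0=[] Q1=[P3,P4,P5,P1] Q2=[]
t=22-26: P3@Q1 runs 4, rem=0, completes. Q0=[] Q1=[P4,P5,P1] Q2=[]
t=26-29: P4@Q1 runs 3, rem=0, completes. Q0=[] Q1=[P5,P1] Q2=[]
t=29-33: P5@Q1 runs 4, rem=6, quantum used, demote→Q2. Q0=[] Q1=[P1] Q2=[P5]
t=33-36: P1@Q1 runs 3, rem=0, completes. Q0=[] Q1=[] Q2=[P5]
t=36-42: P5@Q2 runs 6, rem=0, completes. Q0=[] Q1=[] Q2=[]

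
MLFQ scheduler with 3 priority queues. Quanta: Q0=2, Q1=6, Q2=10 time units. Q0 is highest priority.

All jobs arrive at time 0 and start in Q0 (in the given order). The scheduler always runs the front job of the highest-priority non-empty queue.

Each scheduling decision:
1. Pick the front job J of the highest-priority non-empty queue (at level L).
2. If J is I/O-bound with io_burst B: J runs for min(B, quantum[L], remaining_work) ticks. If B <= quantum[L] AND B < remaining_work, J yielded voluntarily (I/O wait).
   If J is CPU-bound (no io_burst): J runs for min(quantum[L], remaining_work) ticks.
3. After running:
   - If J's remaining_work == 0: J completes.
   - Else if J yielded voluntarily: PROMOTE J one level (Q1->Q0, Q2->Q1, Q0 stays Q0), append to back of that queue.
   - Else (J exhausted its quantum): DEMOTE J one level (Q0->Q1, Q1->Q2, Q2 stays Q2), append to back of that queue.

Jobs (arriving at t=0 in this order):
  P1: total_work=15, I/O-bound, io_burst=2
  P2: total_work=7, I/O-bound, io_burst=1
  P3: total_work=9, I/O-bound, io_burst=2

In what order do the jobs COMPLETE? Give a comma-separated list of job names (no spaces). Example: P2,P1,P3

t=0-2: P1@Q0 runs 2, rem=13, I/O yield, promote→Q0. Q0=[P2,P3,P1] Q1=[] Q2=[]
t=2-3: P2@Q0 runs 1, rem=6, I/O yield, promote→Q0. Q0=[P3,P1,P2] Q1=[] Q2=[]
t=3-5: P3@Q0 runs 2, rem=7, I/O yield, promote→Q0. Q0=[P1,P2,P3] Q1=[] Q2=[]
t=5-7: P1@Q0 runs 2, rem=11, I/O yield, promote→Q0. Q0=[P2,P3,P1] Q1=[] Q2=[]
t=7-8: P2@Q0 runs 1, rem=5, I/O yield, promote→Q0. Q0=[P3,P1,P2] Q1=[] Q2=[]
t=8-10: P3@Q0 runs 2, rem=5, I/O yield, promote→Q0. Q0=[P1,P2,P3] Q1=[] Q2=[]
t=10-12: P1@Q0 runs 2, rem=9, I/O yield, promote→Q0. Q0=[P2,P3,P1] Q1=[] Q2=[]
t=12-13: P2@Q0 runs 1, rem=4, I/O yield, promote→Q0. Q0=[P3,P1,P2] Q1=[] Q2=[]
t=13-15: P3@Q0 runs 2, rem=3, I/O yield, promote→Q0. Q0=[P1,P2,P3] Q1=[] Q2=[]
t=15-17: P1@Q0 runs 2, rem=7, I/O yield, promote→Q0. Q0=[P2,P3,P1] Q1=[] Q2=[]
t=17-18: P2@Q0 runs 1, rem=3, I/O yield, promote→Q0. Q0=[P3,P1,P2] Q1=[] Q2=[]
t=18-20: P3@Q0 runs 2, rem=1, I/O yield, promote→Q0. Q0=[P1,P2,P3] Q1=[] Q2=[]
t=20-22: P1@Q0 runs 2, rem=5, I/O yield, promote→Q0. Q0=[P2,P3,P1] Q1=[] Q2=[]
t=22-23: P2@Q0 runs 1, rem=2, I/O yield, promote→Q0. Q0=[P3,P1,P2] Q1=[] Q2=[]
t=23-24: P3@Q0 runs 1, rem=0, completes. Q0=[P1,P2] Q1=[] Q2=[]
t=24-26: P1@Q0 runs 2, rem=3, I/O yield, promote→Q0. Q0=[P2,P1] Q1=[] Q2=[]
t=26-27: P2@Q0 runs 1, rem=1, I/O yield, promote→Q0. Q0=[P1,P2] Q1=[] Q2=[]
t=27-29: P1@Q0 runs 2, rem=1, I/O yield, promote→Q0. Q0=[P2,P1] Q1=[] Q2=[]
t=29-30: P2@Q0 runs 1, rem=0, completes. Q0=[P1] Q1=[] Q2=[]
t=30-31: P1@Q0 runs 1, rem=0, completes. Q0=[] Q1=[] Q2=[]

Answer: P3,P2,P1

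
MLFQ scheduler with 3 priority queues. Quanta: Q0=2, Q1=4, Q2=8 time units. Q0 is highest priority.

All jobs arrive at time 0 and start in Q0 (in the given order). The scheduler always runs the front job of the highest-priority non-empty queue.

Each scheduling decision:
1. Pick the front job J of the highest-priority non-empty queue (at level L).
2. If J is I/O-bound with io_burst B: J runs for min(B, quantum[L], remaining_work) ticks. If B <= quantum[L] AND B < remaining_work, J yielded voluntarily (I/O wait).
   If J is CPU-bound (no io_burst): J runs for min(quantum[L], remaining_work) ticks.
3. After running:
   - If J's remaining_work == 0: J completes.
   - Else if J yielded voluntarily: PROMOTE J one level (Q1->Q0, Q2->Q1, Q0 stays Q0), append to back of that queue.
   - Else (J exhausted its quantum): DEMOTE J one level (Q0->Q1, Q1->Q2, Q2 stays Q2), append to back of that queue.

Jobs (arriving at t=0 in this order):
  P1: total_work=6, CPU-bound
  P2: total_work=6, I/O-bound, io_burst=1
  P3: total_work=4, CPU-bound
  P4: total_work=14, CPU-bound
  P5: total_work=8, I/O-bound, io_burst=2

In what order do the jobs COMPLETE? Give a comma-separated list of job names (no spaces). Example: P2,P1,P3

t=0-2: P1@Q0 runs 2, rem=4, quantum used, demote→Q1. Q0=[P2,P3,P4,P5] Q1=[P1] Q2=[]
t=2-3: P2@Q0 runs 1, rem=5, I/O yield, promote→Q0. Q0=[P3,P4,P5,P2] Q1=[P1] Q2=[]
t=3-5: P3@Q0 runs 2, rem=2, quantum used, demote→Q1. Q0=[P4,P5,P2] Q1=[P1,P3] Q2=[]
t=5-7: P4@Q0 runs 2, rem=12, quantum used, demote→Q1. Q0=[P5,P2] Q1=[P1,P3,P4] Q2=[]
t=7-9: P5@Q0 runs 2, rem=6, I/O yield, promote→Q0. Q0=[P2,P5] Q1=[P1,P3,P4] Q2=[]
t=9-10: P2@Q0 runs 1, rem=4, I/O yield, promote→Q0. Q0=[P5,P2] Q1=[P1,P3,P4] Q2=[]
t=10-12: P5@Q0 runs 2, rem=4, I/O yield, promote→Q0. Q0=[P2,P5] Q1=[P1,P3,P4] Q2=[]
t=12-13: P2@Q0 runs 1, rem=3, I/O yield, promote→Q0. Q0=[P5,P2] Q1=[P1,P3,P4] Q2=[]
t=13-15: P5@Q0 runs 2, rem=2, I/O yield, promote→Q0. Q0=[P2,P5] Q1=[P1,P3,P4] Q2=[]
t=15-16: P2@Q0 runs 1, rem=2, I/O yield, promote→Q0. Q0=[P5,P2] Q1=[P1,P3,P4] Q2=[]
t=16-18: P5@Q0 runs 2, rem=0, completes. Q0=[P2] Q1=[P1,P3,P4] Q2=[]
t=18-19: P2@Q0 runs 1, rem=1, I/O yield, promote→Q0. Q0=[P2] Q1=[P1,P3,P4] Q2=[]
t=19-20: P2@Q0 runs 1, rem=0, completes. Q0=[] Q1=[P1,P3,P4] Q2=[]
t=20-24: P1@Q1 runs 4, rem=0, completes. Q0=[] Q1=[P3,P4] Q2=[]
t=24-26: P3@Q1 runs 2, rem=0, completes. Q0=[] Q1=[P4] Q2=[]
t=26-30: P4@Q1 runs 4, rem=8, quantum used, demote→Q2. Q0=[] Q1=[] Q2=[P4]
t=30-38: P4@Q2 runs 8, rem=0, completes. Q0=[] Q1=[] Q2=[]

Answer: P5,P2,P1,P3,P4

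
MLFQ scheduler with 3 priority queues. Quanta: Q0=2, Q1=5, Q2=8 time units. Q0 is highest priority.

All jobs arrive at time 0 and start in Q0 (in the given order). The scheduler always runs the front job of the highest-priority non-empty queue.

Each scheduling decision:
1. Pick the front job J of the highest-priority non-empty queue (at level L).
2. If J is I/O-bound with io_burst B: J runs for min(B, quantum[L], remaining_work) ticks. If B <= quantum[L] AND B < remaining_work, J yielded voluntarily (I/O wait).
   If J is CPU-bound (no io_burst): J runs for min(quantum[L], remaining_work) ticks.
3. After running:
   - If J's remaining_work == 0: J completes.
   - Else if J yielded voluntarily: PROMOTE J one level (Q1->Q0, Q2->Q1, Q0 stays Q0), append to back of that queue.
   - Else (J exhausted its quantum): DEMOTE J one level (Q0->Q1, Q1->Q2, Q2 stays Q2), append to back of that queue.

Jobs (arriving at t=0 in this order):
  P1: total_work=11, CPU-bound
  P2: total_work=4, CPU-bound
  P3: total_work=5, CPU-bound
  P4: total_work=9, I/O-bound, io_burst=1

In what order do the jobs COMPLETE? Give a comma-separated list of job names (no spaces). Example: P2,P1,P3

t=0-2: P1@Q0 runs 2, rem=9, quantum used, demote→Q1. Q0=[P2,P3,P4] Q1=[P1] Q2=[]
t=2-4: P2@Q0 runs 2, rem=2, quantum used, demote→Q1. Q0=[P3,P4] Q1=[P1,P2] Q2=[]
t=4-6: P3@Q0 runs 2, rem=3, quantum used, demote→Q1. Q0=[P4] Q1=[P1,P2,P3] Q2=[]
t=6-7: P4@Q0 runs 1, rem=8, I/O yield, promote→Q0. Q0=[P4] Q1=[P1,P2,P3] Q2=[]
t=7-8: P4@Q0 runs 1, rem=7, I/O yield, promote→Q0. Q0=[P4] Q1=[P1,P2,P3] Q2=[]
t=8-9: P4@Q0 runs 1, rem=6, I/O yield, promote→Q0. Q0=[P4] Q1=[P1,P2,P3] Q2=[]
t=9-10: P4@Q0 runs 1, rem=5, I/O yield, promote→Q0. Q0=[P4] Q1=[P1,P2,P3] Q2=[]
t=10-11: P4@Q0 runs 1, rem=4, I/O yield, promote→Q0. Q0=[P4] Q1=[P1,P2,P3] Q2=[]
t=11-12: P4@Q0 runs 1, rem=3, I/O yield, promote→Q0. Q0=[P4] Q1=[P1,P2,P3] Q2=[]
t=12-13: P4@Q0 runs 1, rem=2, I/O yield, promote→Q0. Q0=[P4] Q1=[P1,P2,P3] Q2=[]
t=13-14: P4@Q0 runs 1, rem=1, I/O yield, promote→Q0. Q0=[P4] Q1=[P1,P2,P3] Q2=[]
t=14-15: P4@Q0 runs 1, rem=0, completes. Q0=[] Q1=[P1,P2,P3] Q2=[]
t=15-20: P1@Q1 runs 5, rem=4, quantum used, demote→Q2. Q0=[] Q1=[P2,P3] Q2=[P1]
t=20-22: P2@Q1 runs 2, rem=0, completes. Q0=[] Q1=[P3] Q2=[P1]
t=22-25: P3@Q1 runs 3, rem=0, completes. Q0=[] Q1=[] Q2=[P1]
t=25-29: P1@Q2 runs 4, rem=0, completes. Q0=[] Q1=[] Q2=[]

Answer: P4,P2,P3,P1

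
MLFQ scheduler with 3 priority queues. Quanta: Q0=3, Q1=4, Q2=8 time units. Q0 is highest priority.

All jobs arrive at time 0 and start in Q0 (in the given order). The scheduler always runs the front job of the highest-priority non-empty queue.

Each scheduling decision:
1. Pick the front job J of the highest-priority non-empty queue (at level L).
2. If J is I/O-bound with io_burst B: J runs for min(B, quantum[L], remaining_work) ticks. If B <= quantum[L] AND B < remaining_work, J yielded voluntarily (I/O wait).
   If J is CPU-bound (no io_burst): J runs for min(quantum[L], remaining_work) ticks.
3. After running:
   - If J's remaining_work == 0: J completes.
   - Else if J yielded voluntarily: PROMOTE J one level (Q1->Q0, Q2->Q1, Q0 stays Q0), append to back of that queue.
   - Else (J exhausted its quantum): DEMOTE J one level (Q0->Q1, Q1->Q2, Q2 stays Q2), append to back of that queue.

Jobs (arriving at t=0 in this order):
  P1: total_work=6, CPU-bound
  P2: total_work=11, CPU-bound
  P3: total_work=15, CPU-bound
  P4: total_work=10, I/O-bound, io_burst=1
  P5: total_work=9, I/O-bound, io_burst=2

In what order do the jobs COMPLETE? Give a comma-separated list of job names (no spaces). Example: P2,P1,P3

Answer: P5,P4,P1,P2,P3

Derivation:
t=0-3: P1@Q0 runs 3, rem=3, quantum used, demote→Q1. Q0=[P2,P3,P4,P5] Q1=[P1] Q2=[]
t=3-6: P2@Q0 runs 3, rem=8, quantum used, demote→Q1. Q0=[P3,P4,P5] Q1=[P1,P2] Q2=[]
t=6-9: P3@Q0 runs 3, rem=12, quantum used, demote→Q1. Q0=[P4,P5] Q1=[P1,P2,P3] Q2=[]
t=9-10: P4@Q0 runs 1, rem=9, I/O yield, promote→Q0. Q0=[P5,P4] Q1=[P1,P2,P3] Q2=[]
t=10-12: P5@Q0 runs 2, rem=7, I/O yield, promote→Q0. Q0=[P4,P5] Q1=[P1,P2,P3] Q2=[]
t=12-13: P4@Q0 runs 1, rem=8, I/O yield, promote→Q0. Q0=[P5,P4] Q1=[P1,P2,P3] Q2=[]
t=13-15: P5@Q0 runs 2, rem=5, I/O yield, promote→Q0. Q0=[P4,P5] Q1=[P1,P2,P3] Q2=[]
t=15-16: P4@Q0 runs 1, rem=7, I/O yield, promote→Q0. Q0=[P5,P4] Q1=[P1,P2,P3] Q2=[]
t=16-18: P5@Q0 runs 2, rem=3, I/O yield, promote→Q0. Q0=[P4,P5] Q1=[P1,P2,P3] Q2=[]
t=18-19: P4@Q0 runs 1, rem=6, I/O yield, promote→Q0. Q0=[P5,P4] Q1=[P1,P2,P3] Q2=[]
t=19-21: P5@Q0 runs 2, rem=1, I/O yield, promote→Q0. Q0=[P4,P5] Q1=[P1,P2,P3] Q2=[]
t=21-22: P4@Q0 runs 1, rem=5, I/O yield, promote→Q0. Q0=[P5,P4] Q1=[P1,P2,P3] Q2=[]
t=22-23: P5@Q0 runs 1, rem=0, completes. Q0=[P4] Q1=[P1,P2,P3] Q2=[]
t=23-24: P4@Q0 runs 1, rem=4, I/O yield, promote→Q0. Q0=[P4] Q1=[P1,P2,P3] Q2=[]
t=24-25: P4@Q0 runs 1, rem=3, I/O yield, promote→Q0. Q0=[P4] Q1=[P1,P2,P3] Q2=[]
t=25-26: P4@Q0 runs 1, rem=2, I/O yield, promote→Q0. Q0=[P4] Q1=[P1,P2,P3] Q2=[]
t=26-27: P4@Q0 runs 1, rem=1, I/O yield, promote→Q0. Q0=[P4] Q1=[P1,P2,P3] Q2=[]
t=27-28: P4@Q0 runs 1, rem=0, completes. Q0=[] Q1=[P1,P2,P3] Q2=[]
t=28-31: P1@Q1 runs 3, rem=0, completes. Q0=[] Q1=[P2,P3] Q2=[]
t=31-35: P2@Q1 runs 4, rem=4, quantum used, demote→Q2. Q0=[] Q1=[P3] Q2=[P2]
t=35-39: P3@Q1 runs 4, rem=8, quantum used, demote→Q2. Q0=[] Q1=[] Q2=[P2,P3]
t=39-43: P2@Q2 runs 4, rem=0, completes. Q0=[] Q1=[] Q2=[P3]
t=43-51: P3@Q2 runs 8, rem=0, completes. Q0=[] Q1=[] Q2=[]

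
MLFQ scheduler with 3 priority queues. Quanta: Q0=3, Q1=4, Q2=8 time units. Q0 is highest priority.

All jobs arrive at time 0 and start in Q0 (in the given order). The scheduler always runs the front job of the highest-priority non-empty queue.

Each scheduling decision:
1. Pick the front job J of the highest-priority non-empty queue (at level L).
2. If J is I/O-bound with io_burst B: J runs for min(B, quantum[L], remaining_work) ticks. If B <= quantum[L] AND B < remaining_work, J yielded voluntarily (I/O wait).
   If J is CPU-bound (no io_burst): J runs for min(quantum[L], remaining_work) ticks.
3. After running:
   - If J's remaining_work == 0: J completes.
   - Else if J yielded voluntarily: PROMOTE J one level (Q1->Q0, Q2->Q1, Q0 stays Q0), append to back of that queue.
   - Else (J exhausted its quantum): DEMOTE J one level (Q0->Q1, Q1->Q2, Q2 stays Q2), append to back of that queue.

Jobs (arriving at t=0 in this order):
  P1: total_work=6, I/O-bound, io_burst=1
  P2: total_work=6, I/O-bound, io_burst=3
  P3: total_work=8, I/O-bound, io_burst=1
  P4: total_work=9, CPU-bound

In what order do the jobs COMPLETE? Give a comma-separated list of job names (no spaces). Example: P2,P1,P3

t=0-1: P1@Q0 runs 1, rem=5, I/O yield, promote→Q0. Q0=[P2,P3,P4,P1] Q1=[] Q2=[]
t=1-4: P2@Q0 runs 3, rem=3, I/O yield, promote→Q0. Q0=[P3,P4,P1,P2] Q1=[] Q2=[]
t=4-5: P3@Q0 runs 1, rem=7, I/O yield, promote→Q0. Q0=[P4,P1,P2,P3] Q1=[] Q2=[]
t=5-8: P4@Q0 runs 3, rem=6, quantum used, demote→Q1. Q0=[P1,P2,P3] Q1=[P4] Q2=[]
t=8-9: P1@Q0 runs 1, rem=4, I/O yield, promote→Q0. Q0=[P2,P3,P1] Q1=[P4] Q2=[]
t=9-12: P2@Q0 runs 3, rem=0, completes. Q0=[P3,P1] Q1=[P4] Q2=[]
t=12-13: P3@Q0 runs 1, rem=6, I/O yield, promote→Q0. Q0=[P1,P3] Q1=[P4] Q2=[]
t=13-14: P1@Q0 runs 1, rem=3, I/O yield, promote→Q0. Q0=[P3,P1] Q1=[P4] Q2=[]
t=14-15: P3@Q0 runs 1, rem=5, I/O yield, promote→Q0. Q0=[P1,P3] Q1=[P4] Q2=[]
t=15-16: P1@Q0 runs 1, rem=2, I/O yield, promote→Q0. Q0=[P3,P1] Q1=[P4] Q2=[]
t=16-17: P3@Q0 runs 1, rem=4, I/O yield, promote→Q0. Q0=[P1,P3] Q1=[P4] Q2=[]
t=17-18: P1@Q0 runs 1, rem=1, I/O yield, promote→Q0. Q0=[P3,P1] Q1=[P4] Q2=[]
t=18-19: P3@Q0 runs 1, rem=3, I/O yield, promote→Q0. Q0=[P1,P3] Q1=[P4] Q2=[]
t=19-20: P1@Q0 runs 1, rem=0, completes. Q0=[P3] Q1=[P4] Q2=[]
t=20-21: P3@Q0 runs 1, rem=2, I/O yield, promote→Q0. Q0=[P3] Q1=[P4] Q2=[]
t=21-22: P3@Q0 runs 1, rem=1, I/O yield, promote→Q0. Q0=[P3] Q1=[P4] Q2=[]
t=22-23: P3@Q0 runs 1, rem=0, completes. Q0=[] Q1=[P4] Q2=[]
t=23-27: P4@Q1 runs 4, rem=2, quantum used, demote→Q2. Q0=[] Q1=[] Q2=[P4]
t=27-29: P4@Q2 runs 2, rem=0, completes. Q0=[] Q1=[] Q2=[]

Answer: P2,P1,P3,P4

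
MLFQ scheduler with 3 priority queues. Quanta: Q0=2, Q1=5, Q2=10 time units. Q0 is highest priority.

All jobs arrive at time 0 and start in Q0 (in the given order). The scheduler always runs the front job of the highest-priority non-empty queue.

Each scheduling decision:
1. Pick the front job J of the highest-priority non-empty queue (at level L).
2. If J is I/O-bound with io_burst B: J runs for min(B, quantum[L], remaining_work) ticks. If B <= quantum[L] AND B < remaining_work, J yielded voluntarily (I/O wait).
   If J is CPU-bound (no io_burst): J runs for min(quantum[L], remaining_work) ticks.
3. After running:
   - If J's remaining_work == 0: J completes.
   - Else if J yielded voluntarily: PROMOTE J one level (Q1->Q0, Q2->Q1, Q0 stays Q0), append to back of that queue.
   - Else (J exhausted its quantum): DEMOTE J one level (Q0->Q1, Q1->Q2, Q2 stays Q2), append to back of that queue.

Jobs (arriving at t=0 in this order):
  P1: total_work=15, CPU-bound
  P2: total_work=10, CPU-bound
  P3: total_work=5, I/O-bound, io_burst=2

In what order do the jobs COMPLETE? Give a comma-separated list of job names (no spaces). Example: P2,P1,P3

Answer: P3,P1,P2

Derivation:
t=0-2: P1@Q0 runs 2, rem=13, quantum used, demote→Q1. Q0=[P2,P3] Q1=[P1] Q2=[]
t=2-4: P2@Q0 runs 2, rem=8, quantum used, demote→Q1. Q0=[P3] Q1=[P1,P2] Q2=[]
t=4-6: P3@Q0 runs 2, rem=3, I/O yield, promote→Q0. Q0=[P3] Q1=[P1,P2] Q2=[]
t=6-8: P3@Q0 runs 2, rem=1, I/O yield, promote→Q0. Q0=[P3] Q1=[P1,P2] Q2=[]
t=8-9: P3@Q0 runs 1, rem=0, completes. Q0=[] Q1=[P1,P2] Q2=[]
t=9-14: P1@Q1 runs 5, rem=8, quantum used, demote→Q2. Q0=[] Q1=[P2] Q2=[P1]
t=14-19: P2@Q1 runs 5, rem=3, quantum used, demote→Q2. Q0=[] Q1=[] Q2=[P1,P2]
t=19-27: P1@Q2 runs 8, rem=0, completes. Q0=[] Q1=[] Q2=[P2]
t=27-30: P2@Q2 runs 3, rem=0, completes. Q0=[] Q1=[] Q2=[]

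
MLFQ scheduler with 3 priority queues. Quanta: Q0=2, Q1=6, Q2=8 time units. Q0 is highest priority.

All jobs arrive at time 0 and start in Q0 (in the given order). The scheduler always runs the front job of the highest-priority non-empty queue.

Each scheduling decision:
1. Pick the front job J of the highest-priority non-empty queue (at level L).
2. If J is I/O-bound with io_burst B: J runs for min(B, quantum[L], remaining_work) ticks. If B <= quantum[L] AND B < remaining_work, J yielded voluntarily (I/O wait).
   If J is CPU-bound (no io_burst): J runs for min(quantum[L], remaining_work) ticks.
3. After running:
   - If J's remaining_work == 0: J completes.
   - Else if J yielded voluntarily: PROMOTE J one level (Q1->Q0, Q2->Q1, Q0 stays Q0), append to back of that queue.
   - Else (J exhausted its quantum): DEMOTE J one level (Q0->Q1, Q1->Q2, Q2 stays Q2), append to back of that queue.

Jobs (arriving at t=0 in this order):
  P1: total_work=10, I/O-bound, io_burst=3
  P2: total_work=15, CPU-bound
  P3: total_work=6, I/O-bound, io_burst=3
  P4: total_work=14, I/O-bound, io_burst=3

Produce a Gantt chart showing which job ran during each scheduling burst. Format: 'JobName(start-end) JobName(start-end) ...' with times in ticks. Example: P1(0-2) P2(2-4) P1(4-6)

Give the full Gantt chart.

Answer: P1(0-2) P2(2-4) P3(4-6) P4(6-8) P1(8-11) P1(11-13) P2(13-19) P3(19-22) P3(22-23) P4(23-26) P4(26-28) P1(28-31) P4(31-34) P4(34-36) P4(36-38) P2(38-45)

Derivation:
t=0-2: P1@Q0 runs 2, rem=8, quantum used, demote→Q1. Q0=[P2,P3,P4] Q1=[P1] Q2=[]
t=2-4: P2@Q0 runs 2, rem=13, quantum used, demote→Q1. Q0=[P3,P4] Q1=[P1,P2] Q2=[]
t=4-6: P3@Q0 runs 2, rem=4, quantum used, demote→Q1. Q0=[P4] Q1=[P1,P2,P3] Q2=[]
t=6-8: P4@Q0 runs 2, rem=12, quantum used, demote→Q1. Q0=[] Q1=[P1,P2,P3,P4] Q2=[]
t=8-11: P1@Q1 runs 3, rem=5, I/O yield, promote→Q0. Q0=[P1] Q1=[P2,P3,P4] Q2=[]
t=11-13: P1@Q0 runs 2, rem=3, quantum used, demote→Q1. Q0=[] Q1=[P2,P3,P4,P1] Q2=[]
t=13-19: P2@Q1 runs 6, rem=7, quantum used, demote→Q2. Q0=[] Q1=[P3,P4,P1] Q2=[P2]
t=19-22: P3@Q1 runs 3, rem=1, I/O yield, promote→Q0. Q0=[P3] Q1=[P4,P1] Q2=[P2]
t=22-23: P3@Q0 runs 1, rem=0, completes. Q0=[] Q1=[P4,P1] Q2=[P2]
t=23-26: P4@Q1 runs 3, rem=9, I/O yield, promote→Q0. Q0=[P4] Q1=[P1] Q2=[P2]
t=26-28: P4@Q0 runs 2, rem=7, quantum used, demote→Q1. Q0=[] Q1=[P1,P4] Q2=[P2]
t=28-31: P1@Q1 runs 3, rem=0, completes. Q0=[] Q1=[P4] Q2=[P2]
t=31-34: P4@Q1 runs 3, rem=4, I/O yield, promote→Q0. Q0=[P4] Q1=[] Q2=[P2]
t=34-36: P4@Q0 runs 2, rem=2, quantum used, demote→Q1. Q0=[] Q1=[P4] Q2=[P2]
t=36-38: P4@Q1 runs 2, rem=0, completes. Q0=[] Q1=[] Q2=[P2]
t=38-45: P2@Q2 runs 7, rem=0, completes. Q0=[] Q1=[] Q2=[]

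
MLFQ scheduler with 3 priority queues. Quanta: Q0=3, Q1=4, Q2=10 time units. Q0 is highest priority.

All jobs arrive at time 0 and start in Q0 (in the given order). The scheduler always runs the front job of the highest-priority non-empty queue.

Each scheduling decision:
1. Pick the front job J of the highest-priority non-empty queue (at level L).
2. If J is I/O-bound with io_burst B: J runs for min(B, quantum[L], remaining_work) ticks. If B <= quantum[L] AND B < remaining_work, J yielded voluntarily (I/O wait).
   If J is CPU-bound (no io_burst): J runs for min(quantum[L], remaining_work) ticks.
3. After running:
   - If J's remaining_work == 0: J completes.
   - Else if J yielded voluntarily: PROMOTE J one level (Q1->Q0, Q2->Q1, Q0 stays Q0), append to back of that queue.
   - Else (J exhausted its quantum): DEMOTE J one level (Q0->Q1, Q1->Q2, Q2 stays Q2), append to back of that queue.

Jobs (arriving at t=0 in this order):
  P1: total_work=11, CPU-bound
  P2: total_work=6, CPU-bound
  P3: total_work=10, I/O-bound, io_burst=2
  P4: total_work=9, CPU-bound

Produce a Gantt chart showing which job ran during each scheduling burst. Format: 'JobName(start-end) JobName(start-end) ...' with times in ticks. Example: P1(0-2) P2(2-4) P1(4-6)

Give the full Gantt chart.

Answer: P1(0-3) P2(3-6) P3(6-8) P4(8-11) P3(11-13) P3(13-15) P3(15-17) P3(17-19) P1(19-23) P2(23-26) P4(26-30) P1(30-34) P4(34-36)

Derivation:
t=0-3: P1@Q0 runs 3, rem=8, quantum used, demote→Q1. Q0=[P2,P3,P4] Q1=[P1] Q2=[]
t=3-6: P2@Q0 runs 3, rem=3, quantum used, demote→Q1. Q0=[P3,P4] Q1=[P1,P2] Q2=[]
t=6-8: P3@Q0 runs 2, rem=8, I/O yield, promote→Q0. Q0=[P4,P3] Q1=[P1,P2] Q2=[]
t=8-11: P4@Q0 runs 3, rem=6, quantum used, demote→Q1. Q0=[P3] Q1=[P1,P2,P4] Q2=[]
t=11-13: P3@Q0 runs 2, rem=6, I/O yield, promote→Q0. Q0=[P3] Q1=[P1,P2,P4] Q2=[]
t=13-15: P3@Q0 runs 2, rem=4, I/O yield, promote→Q0. Q0=[P3] Q1=[P1,P2,P4] Q2=[]
t=15-17: P3@Q0 runs 2, rem=2, I/O yield, promote→Q0. Q0=[P3] Q1=[P1,P2,P4] Q2=[]
t=17-19: P3@Q0 runs 2, rem=0, completes. Q0=[] Q1=[P1,P2,P4] Q2=[]
t=19-23: P1@Q1 runs 4, rem=4, quantum used, demote→Q2. Q0=[] Q1=[P2,P4] Q2=[P1]
t=23-26: P2@Q1 runs 3, rem=0, completes. Q0=[] Q1=[P4] Q2=[P1]
t=26-30: P4@Q1 runs 4, rem=2, quantum used, demote→Q2. Q0=[] Q1=[] Q2=[P1,P4]
t=30-34: P1@Q2 runs 4, rem=0, completes. Q0=[] Q1=[] Q2=[P4]
t=34-36: P4@Q2 runs 2, rem=0, completes. Q0=[] Q1=[] Q2=[]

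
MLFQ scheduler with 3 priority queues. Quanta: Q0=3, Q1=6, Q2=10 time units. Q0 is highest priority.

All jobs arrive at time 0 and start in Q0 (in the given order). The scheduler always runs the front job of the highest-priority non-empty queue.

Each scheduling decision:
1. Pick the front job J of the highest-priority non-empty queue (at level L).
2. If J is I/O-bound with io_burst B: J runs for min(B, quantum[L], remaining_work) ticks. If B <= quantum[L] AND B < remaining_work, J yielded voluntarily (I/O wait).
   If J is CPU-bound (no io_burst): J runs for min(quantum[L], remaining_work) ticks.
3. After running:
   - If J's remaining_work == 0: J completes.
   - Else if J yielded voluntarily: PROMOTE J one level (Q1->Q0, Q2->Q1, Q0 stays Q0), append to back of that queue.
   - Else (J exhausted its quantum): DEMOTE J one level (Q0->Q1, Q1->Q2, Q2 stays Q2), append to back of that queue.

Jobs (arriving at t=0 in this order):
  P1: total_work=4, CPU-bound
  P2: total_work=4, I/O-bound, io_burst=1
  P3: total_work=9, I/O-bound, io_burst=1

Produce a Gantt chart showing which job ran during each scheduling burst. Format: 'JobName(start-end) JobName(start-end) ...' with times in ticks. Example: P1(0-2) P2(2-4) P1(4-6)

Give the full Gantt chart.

t=0-3: P1@Q0 runs 3, rem=1, quantum used, demote→Q1. Q0=[P2,P3] Q1=[P1] Q2=[]
t=3-4: P2@Q0 runs 1, rem=3, I/O yield, promote→Q0. Q0=[P3,P2] Q1=[P1] Q2=[]
t=4-5: P3@Q0 runs 1, rem=8, I/O yield, promote→Q0. Q0=[P2,P3] Q1=[P1] Q2=[]
t=5-6: P2@Q0 runs 1, rem=2, I/O yield, promote→Q0. Q0=[P3,P2] Q1=[P1] Q2=[]
t=6-7: P3@Q0 runs 1, rem=7, I/O yield, promote→Q0. Q0=[P2,P3] Q1=[P1] Q2=[]
t=7-8: P2@Q0 runs 1, rem=1, I/O yield, promote→Q0. Q0=[P3,P2] Q1=[P1] Q2=[]
t=8-9: P3@Q0 runs 1, rem=6, I/O yield, promote→Q0. Q0=[P2,P3] Q1=[P1] Q2=[]
t=9-10: P2@Q0 runs 1, rem=0, completes. Q0=[P3] Q1=[P1] Q2=[]
t=10-11: P3@Q0 runs 1, rem=5, I/O yield, promote→Q0. Q0=[P3] Q1=[P1] Q2=[]
t=11-12: P3@Q0 runs 1, rem=4, I/O yield, promote→Q0. Q0=[P3] Q1=[P1] Q2=[]
t=12-13: P3@Q0 runs 1, rem=3, I/O yield, promote→Q0. Q0=[P3] Q1=[P1] Q2=[]
t=13-14: P3@Q0 runs 1, rem=2, I/O yield, promote→Q0. Q0=[P3] Q1=[P1] Q2=[]
t=14-15: P3@Q0 runs 1, rem=1, I/O yield, promote→Q0. Q0=[P3] Q1=[P1] Q2=[]
t=15-16: P3@Q0 runs 1, rem=0, completes. Q0=[] Q1=[P1] Q2=[]
t=16-17: P1@Q1 runs 1, rem=0, completes. Q0=[] Q1=[] Q2=[]

Answer: P1(0-3) P2(3-4) P3(4-5) P2(5-6) P3(6-7) P2(7-8) P3(8-9) P2(9-10) P3(10-11) P3(11-12) P3(12-13) P3(13-14) P3(14-15) P3(15-16) P1(16-17)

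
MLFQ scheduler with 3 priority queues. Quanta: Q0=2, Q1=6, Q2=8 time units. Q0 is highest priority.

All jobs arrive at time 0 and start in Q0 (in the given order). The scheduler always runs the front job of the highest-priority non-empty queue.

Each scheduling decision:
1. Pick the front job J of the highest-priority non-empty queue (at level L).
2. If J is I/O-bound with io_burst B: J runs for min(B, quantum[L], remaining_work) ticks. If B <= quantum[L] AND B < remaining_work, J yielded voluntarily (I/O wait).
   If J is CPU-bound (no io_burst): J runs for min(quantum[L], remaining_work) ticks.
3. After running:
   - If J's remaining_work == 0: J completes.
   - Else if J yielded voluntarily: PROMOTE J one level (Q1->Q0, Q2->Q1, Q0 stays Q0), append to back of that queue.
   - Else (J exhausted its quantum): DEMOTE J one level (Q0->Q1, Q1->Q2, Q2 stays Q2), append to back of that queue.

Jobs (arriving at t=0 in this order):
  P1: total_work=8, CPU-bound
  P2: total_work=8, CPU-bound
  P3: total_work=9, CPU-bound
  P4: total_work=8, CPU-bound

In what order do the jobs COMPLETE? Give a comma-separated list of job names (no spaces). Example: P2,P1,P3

t=0-2: P1@Q0 runs 2, rem=6, quantum used, demote→Q1. Q0=[P2,P3,P4] Q1=[P1] Q2=[]
t=2-4: P2@Q0 runs 2, rem=6, quantum used, demote→Q1. Q0=[P3,P4] Q1=[P1,P2] Q2=[]
t=4-6: P3@Q0 runs 2, rem=7, quantum used, demote→Q1. Q0=[P4] Q1=[P1,P2,P3] Q2=[]
t=6-8: P4@Q0 runs 2, rem=6, quantum used, demote→Q1. Q0=[] Q1=[P1,P2,P3,P4] Q2=[]
t=8-14: P1@Q1 runs 6, rem=0, completes. Q0=[] Q1=[P2,P3,P4] Q2=[]
t=14-20: P2@Q1 runs 6, rem=0, completes. Q0=[] Q1=[P3,P4] Q2=[]
t=20-26: P3@Q1 runs 6, rem=1, quantum used, demote→Q2. Q0=[] Q1=[P4] Q2=[P3]
t=26-32: P4@Q1 runs 6, rem=0, completes. Q0=[] Q1=[] Q2=[P3]
t=32-33: P3@Q2 runs 1, rem=0, completes. Q0=[] Q1=[] Q2=[]

Answer: P1,P2,P4,P3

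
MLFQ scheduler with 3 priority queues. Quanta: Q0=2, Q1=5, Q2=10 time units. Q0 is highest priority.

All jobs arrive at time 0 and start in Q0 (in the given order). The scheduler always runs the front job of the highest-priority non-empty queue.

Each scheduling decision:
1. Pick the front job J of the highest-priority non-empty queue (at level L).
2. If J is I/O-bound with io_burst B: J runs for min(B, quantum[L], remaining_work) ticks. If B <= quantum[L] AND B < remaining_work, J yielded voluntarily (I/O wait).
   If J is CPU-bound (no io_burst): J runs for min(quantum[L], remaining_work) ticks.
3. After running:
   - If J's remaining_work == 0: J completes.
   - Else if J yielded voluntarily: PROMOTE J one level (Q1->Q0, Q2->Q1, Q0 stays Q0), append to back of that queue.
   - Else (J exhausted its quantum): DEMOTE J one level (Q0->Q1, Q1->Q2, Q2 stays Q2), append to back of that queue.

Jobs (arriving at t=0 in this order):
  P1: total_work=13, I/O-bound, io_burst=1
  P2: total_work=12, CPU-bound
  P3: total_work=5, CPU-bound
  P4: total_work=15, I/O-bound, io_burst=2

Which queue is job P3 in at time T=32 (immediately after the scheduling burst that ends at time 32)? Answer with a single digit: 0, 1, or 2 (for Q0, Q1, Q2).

t=0-1: P1@Q0 runs 1, rem=12, I/O yield, promote→Q0. Q0=[P2,P3,P4,P1] Q1=[] Q2=[]
t=1-3: P2@Q0 runs 2, rem=10, quantum used, demote→Q1. Q0=[P3,P4,P1] Q1=[P2] Q2=[]
t=3-5: P3@Q0 runs 2, rem=3, quantum used, demote→Q1. Q0=[P4,P1] Q1=[P2,P3] Q2=[]
t=5-7: P4@Q0 runs 2, rem=13, I/O yield, promote→Q0. Q0=[P1,P4] Q1=[P2,P3] Q2=[]
t=7-8: P1@Q0 runs 1, rem=11, I/O yield, promote→Q0. Q0=[P4,P1] Q1=[P2,P3] Q2=[]
t=8-10: P4@Q0 runs 2, rem=11, I/O yield, promote→Q0. Q0=[P1,P4] Q1=[P2,P3] Q2=[]
t=10-11: P1@Q0 runs 1, rem=10, I/O yield, promote→Q0. Q0=[P4,P1] Q1=[P2,P3] Q2=[]
t=11-13: P4@Q0 runs 2, rem=9, I/O yield, promote→Q0. Q0=[P1,P4] Q1=[P2,P3] Q2=[]
t=13-14: P1@Q0 runs 1, rem=9, I/O yield, promote→Q0. Q0=[P4,P1] Q1=[P2,P3] Q2=[]
t=14-16: P4@Q0 runs 2, rem=7, I/O yield, promote→Q0. Q0=[P1,P4] Q1=[P2,P3] Q2=[]
t=16-17: P1@Q0 runs 1, rem=8, I/O yield, promote→Q0. Q0=[P4,P1] Q1=[P2,P3] Q2=[]
t=17-19: P4@Q0 runs 2, rem=5, I/O yield, promote→Q0. Q0=[P1,P4] Q1=[P2,P3] Q2=[]
t=19-20: P1@Q0 runs 1, rem=7, I/O yield, promote→Q0. Q0=[P4,P1] Q1=[P2,P3] Q2=[]
t=20-22: P4@Q0 runs 2, rem=3, I/O yield, promote→Q0. Q0=[P1,P4] Q1=[P2,P3] Q2=[]
t=22-23: P1@Q0 runs 1, rem=6, I/O yield, promote→Q0. Q0=[P4,P1] Q1=[P2,P3] Q2=[]
t=23-25: P4@Q0 runs 2, rem=1, I/O yield, promote→Q0. Q0=[P1,P4] Q1=[P2,P3] Q2=[]
t=25-26: P1@Q0 runs 1, rem=5, I/O yield, promote→Q0. Q0=[P4,P1] Q1=[P2,P3] Q2=[]
t=26-27: P4@Q0 runs 1, rem=0, completes. Q0=[P1] Q1=[P2,P3] Q2=[]
t=27-28: P1@Q0 runs 1, rem=4, I/O yield, promote→Q0. Q0=[P1] Q1=[P2,P3] Q2=[]
t=28-29: P1@Q0 runs 1, rem=3, I/O yield, promote→Q0. Q0=[P1] Q1=[P2,P3] Q2=[]
t=29-30: P1@Q0 runs 1, rem=2, I/O yield, promote→Q0. Q0=[P1] Q1=[P2,P3] Q2=[]
t=30-31: P1@Q0 runs 1, rem=1, I/O yield, promote→Q0. Q0=[P1] Q1=[P2,P3] Q2=[]
t=31-32: P1@Q0 runs 1, rem=0, completes. Q0=[] Q1=[P2,P3] Q2=[]
t=32-37: P2@Q1 runs 5, rem=5, quantum used, demote→Q2. Q0=[] Q1=[P3] Q2=[P2]
t=37-40: P3@Q1 runs 3, rem=0, completes. Q0=[] Q1=[] Q2=[P2]
t=40-45: P2@Q2 runs 5, rem=0, completes. Q0=[] Q1=[] Q2=[]

Answer: 1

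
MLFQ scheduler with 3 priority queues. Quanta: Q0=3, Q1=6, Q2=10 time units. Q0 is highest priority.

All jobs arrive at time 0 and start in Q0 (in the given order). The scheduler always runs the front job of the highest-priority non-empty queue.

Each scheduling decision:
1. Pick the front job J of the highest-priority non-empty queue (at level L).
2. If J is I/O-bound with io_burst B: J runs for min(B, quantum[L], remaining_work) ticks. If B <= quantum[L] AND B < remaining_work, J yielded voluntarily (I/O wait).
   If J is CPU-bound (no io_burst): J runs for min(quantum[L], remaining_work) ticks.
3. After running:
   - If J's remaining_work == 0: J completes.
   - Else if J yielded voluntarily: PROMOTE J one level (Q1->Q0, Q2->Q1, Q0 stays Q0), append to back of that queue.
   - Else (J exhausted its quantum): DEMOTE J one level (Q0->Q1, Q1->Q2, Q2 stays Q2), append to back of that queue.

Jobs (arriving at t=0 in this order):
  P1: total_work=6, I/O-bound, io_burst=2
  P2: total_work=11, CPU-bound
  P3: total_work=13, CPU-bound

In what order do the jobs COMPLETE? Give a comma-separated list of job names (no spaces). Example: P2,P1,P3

Answer: P1,P2,P3

Derivation:
t=0-2: P1@Q0 runs 2, rem=4, I/O yield, promote→Q0. Q0=[P2,P3,P1] Q1=[] Q2=[]
t=2-5: P2@Q0 runs 3, rem=8, quantum used, demote→Q1. Q0=[P3,P1] Q1=[P2] Q2=[]
t=5-8: P3@Q0 runs 3, rem=10, quantum used, demote→Q1. Q0=[P1] Q1=[P2,P3] Q2=[]
t=8-10: P1@Q0 runs 2, rem=2, I/O yield, promote→Q0. Q0=[P1] Q1=[P2,P3] Q2=[]
t=10-12: P1@Q0 runs 2, rem=0, completes. Q0=[] Q1=[P2,P3] Q2=[]
t=12-18: P2@Q1 runs 6, rem=2, quantum used, demote→Q2. Q0=[] Q1=[P3] Q2=[P2]
t=18-24: P3@Q1 runs 6, rem=4, quantum used, demote→Q2. Q0=[] Q1=[] Q2=[P2,P3]
t=24-26: P2@Q2 runs 2, rem=0, completes. Q0=[] Q1=[] Q2=[P3]
t=26-30: P3@Q2 runs 4, rem=0, completes. Q0=[] Q1=[] Q2=[]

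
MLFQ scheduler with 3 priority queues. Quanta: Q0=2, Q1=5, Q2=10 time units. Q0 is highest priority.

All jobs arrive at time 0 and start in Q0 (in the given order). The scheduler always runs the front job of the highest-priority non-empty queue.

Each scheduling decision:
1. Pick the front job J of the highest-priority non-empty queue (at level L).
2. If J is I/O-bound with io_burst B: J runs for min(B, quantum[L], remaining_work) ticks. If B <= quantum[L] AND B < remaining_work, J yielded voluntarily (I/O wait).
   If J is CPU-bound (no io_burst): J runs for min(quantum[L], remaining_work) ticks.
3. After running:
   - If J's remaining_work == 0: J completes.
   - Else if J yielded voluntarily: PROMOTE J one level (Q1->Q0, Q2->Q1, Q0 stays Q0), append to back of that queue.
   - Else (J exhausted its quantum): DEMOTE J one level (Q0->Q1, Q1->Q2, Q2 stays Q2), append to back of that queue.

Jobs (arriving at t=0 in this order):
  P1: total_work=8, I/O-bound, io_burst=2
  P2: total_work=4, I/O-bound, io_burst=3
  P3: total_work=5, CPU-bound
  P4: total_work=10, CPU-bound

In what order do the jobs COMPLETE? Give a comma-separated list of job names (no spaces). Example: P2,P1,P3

t=0-2: P1@Q0 runs 2, rem=6, I/O yield, promote→Q0. Q0=[P2,P3,P4,P1] Q1=[] Q2=[]
t=2-4: P2@Q0 runs 2, rem=2, quantum used, demote→Q1. Q0=[P3,P4,P1] Q1=[P2] Q2=[]
t=4-6: P3@Q0 runs 2, rem=3, quantum used, demote→Q1. Q0=[P4,P1] Q1=[P2,P3] Q2=[]
t=6-8: P4@Q0 runs 2, rem=8, quantum used, demote→Q1. Q0=[P1] Q1=[P2,P3,P4] Q2=[]
t=8-10: P1@Q0 runs 2, rem=4, I/O yield, promote→Q0. Q0=[P1] Q1=[P2,P3,P4] Q2=[]
t=10-12: P1@Q0 runs 2, rem=2, I/O yield, promote→Q0. Q0=[P1] Q1=[P2,P3,P4] Q2=[]
t=12-14: P1@Q0 runs 2, rem=0, completes. Q0=[] Q1=[P2,P3,P4] Q2=[]
t=14-16: P2@Q1 runs 2, rem=0, completes. Q0=[] Q1=[P3,P4] Q2=[]
t=16-19: P3@Q1 runs 3, rem=0, completes. Q0=[] Q1=[P4] Q2=[]
t=19-24: P4@Q1 runs 5, rem=3, quantum used, demote→Q2. Q0=[] Q1=[] Q2=[P4]
t=24-27: P4@Q2 runs 3, rem=0, completes. Q0=[] Q1=[] Q2=[]

Answer: P1,P2,P3,P4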